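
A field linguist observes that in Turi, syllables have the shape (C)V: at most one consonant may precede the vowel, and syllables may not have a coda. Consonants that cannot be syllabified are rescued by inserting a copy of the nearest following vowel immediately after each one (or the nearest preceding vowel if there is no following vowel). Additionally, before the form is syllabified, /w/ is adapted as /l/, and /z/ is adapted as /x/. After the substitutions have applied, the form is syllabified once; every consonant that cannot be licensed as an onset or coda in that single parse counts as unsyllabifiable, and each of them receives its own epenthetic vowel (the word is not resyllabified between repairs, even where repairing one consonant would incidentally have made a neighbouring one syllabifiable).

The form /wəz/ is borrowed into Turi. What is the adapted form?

Substitution: /w/ → /l/, /z/ → /x/, giving /ləx/.
The consonants /x/ cannot be parsed into a legal (C)V syllable (no codas are permitted; onsets are limited to one consonant).
Epenthesis after each stranded consonant: /x/ → /xə/.

ləxə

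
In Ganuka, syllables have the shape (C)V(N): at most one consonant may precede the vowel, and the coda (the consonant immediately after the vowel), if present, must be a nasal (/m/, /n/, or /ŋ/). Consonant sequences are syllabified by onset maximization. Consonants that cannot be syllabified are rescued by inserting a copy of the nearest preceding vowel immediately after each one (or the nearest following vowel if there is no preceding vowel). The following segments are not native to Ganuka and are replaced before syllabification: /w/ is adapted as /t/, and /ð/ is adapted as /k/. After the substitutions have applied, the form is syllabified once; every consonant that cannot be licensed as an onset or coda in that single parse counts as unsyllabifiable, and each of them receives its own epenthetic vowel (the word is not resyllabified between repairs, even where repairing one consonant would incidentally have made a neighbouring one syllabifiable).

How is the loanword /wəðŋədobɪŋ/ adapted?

təkəŋədobɪŋ

Substitution: /w/ → /t/, /ð/ → /k/, giving /təkŋədobɪŋ/.
Syllabifying with onset maximization leaves /k/ stranded (only a nasal (/m/, /n/, or /ŋ/) is licensed in coda position; onsets are limited to one consonant).
Inserting the epenthetic vowel yields /k/ → /kə/.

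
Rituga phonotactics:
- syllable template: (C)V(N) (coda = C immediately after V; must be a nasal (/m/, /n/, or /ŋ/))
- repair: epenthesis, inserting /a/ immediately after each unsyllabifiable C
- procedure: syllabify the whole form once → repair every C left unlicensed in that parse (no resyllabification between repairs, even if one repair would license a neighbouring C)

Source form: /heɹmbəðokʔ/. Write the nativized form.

heɹamabəðokaʔa

Under (C)V(N), the unsyllabifiable consonants are /ɹ/, /m/, /k/, /ʔ/ (only a nasal (/m/, /n/, or /ŋ/) is licensed in coda position; onsets are limited to one consonant).
Inserting the epenthetic vowel yields /ɹ/ → /ɹa/, /m/ → /ma/, /k/ → /ka/, /ʔ/ → /ʔa/.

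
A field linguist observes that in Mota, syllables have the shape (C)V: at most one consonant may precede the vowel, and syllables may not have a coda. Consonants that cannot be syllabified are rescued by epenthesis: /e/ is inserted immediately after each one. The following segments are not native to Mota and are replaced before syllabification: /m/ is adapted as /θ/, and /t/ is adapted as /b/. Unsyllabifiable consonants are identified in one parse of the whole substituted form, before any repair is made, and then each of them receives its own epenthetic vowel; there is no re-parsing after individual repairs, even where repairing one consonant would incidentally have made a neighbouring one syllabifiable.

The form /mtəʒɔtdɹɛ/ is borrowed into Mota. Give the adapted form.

Substitution: /m/ → /θ/, /t/ → /b/, giving /θbəʒɔbdɹɛ/.
Under (C)V, the unsyllabifiable consonants are /θ/, /b/, /d/ (no codas are permitted; onsets are limited to one consonant).
Inserting the epenthetic vowel yields /θ/ → /θe/, /b/ → /be/, /d/ → /de/.

θebəʒɔbedeɹɛ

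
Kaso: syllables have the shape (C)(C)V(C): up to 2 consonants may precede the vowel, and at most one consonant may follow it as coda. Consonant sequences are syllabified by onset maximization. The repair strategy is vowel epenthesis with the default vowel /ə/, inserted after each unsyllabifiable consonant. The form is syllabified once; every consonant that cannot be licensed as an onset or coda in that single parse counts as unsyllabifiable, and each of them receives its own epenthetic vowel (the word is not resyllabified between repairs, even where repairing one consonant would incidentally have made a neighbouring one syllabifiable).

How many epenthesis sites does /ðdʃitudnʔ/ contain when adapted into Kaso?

3

The unsyllabifiable consonants are /ð/, /n/, /ʔ/; each receives one epenthetic vowel.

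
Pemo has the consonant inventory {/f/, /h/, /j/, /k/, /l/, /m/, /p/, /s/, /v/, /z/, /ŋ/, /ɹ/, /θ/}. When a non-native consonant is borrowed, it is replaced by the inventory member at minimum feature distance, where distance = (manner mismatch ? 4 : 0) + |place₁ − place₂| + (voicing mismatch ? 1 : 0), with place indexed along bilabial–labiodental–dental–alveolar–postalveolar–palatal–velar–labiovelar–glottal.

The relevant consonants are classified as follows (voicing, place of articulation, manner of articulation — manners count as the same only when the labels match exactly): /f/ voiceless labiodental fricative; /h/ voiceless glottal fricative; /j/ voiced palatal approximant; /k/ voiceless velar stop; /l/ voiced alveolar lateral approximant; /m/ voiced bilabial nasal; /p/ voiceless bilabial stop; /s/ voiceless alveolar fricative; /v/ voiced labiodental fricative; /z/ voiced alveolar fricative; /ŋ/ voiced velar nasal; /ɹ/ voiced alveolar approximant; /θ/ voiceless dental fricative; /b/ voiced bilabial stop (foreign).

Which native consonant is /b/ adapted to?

p

/p/ is closest: same manner (stop), place distance 0 (bilabial→bilabial), voicing differs (+1); total 1. Next closest is /m/ at distance 4.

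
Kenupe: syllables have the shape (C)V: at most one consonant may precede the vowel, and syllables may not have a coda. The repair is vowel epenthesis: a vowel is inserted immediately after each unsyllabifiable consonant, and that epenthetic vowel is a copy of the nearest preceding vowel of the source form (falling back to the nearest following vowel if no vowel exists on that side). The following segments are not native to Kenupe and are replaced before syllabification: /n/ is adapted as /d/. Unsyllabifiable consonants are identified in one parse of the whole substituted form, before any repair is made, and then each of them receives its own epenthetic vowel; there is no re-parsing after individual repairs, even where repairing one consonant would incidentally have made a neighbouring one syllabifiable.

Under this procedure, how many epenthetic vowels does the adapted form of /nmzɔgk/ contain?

4

After substitution the input is /dmzɔgk/.
The unsyllabifiable consonants are /d/, /m/, /g/, /k/; each receives one epenthetic vowel.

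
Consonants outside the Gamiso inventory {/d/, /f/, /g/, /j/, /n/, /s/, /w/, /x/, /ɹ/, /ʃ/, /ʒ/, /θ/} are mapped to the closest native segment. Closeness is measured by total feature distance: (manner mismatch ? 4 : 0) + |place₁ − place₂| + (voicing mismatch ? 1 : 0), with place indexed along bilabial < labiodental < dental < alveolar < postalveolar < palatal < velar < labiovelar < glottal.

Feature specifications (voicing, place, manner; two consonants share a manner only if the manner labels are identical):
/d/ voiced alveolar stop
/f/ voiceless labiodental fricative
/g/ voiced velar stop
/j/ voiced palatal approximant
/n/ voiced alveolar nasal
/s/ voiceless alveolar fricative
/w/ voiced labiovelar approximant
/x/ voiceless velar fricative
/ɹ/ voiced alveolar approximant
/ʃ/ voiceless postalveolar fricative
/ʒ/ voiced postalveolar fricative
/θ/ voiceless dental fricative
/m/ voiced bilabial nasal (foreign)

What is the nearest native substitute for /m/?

/n/ is closest: same manner (nasal), place distance 3 (bilabial→alveolar), same voicing; total 3. Next closest is /f/ at distance 6.

n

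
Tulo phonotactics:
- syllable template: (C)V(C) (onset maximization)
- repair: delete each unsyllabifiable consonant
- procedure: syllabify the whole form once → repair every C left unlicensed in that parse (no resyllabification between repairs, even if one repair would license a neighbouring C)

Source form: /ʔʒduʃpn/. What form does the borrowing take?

Syllabifying with onset maximization leaves /ʔ/, /ʒ/, /p/, /n/ stranded (at most one coda consonant is licensed; onsets are limited to one consonant).
Deleting the stranded consonants removes /ʔ/, /ʒ/, /p/, /n/.

duʃ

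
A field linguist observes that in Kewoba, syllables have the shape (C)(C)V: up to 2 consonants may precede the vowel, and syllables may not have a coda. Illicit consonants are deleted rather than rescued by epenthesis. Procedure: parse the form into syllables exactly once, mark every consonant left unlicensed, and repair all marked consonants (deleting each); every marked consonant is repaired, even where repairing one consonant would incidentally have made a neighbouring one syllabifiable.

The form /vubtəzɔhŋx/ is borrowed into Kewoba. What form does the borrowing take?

vubtəzɔ

The consonants /h/, /ŋ/, /x/ cannot be parsed into a legal (C)(C)V syllable (no codas are permitted; onsets may contain at most 2 consonants).
Deletion applies to /h/, /ŋ/, /x/.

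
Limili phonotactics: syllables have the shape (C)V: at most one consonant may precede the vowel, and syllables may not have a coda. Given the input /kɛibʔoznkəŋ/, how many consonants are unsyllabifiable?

The consonants /b/, /z/, /n/, /ŋ/ cannot be parsed into a legal (C)V syllable (no codas are permitted; onsets are limited to one consonant).

4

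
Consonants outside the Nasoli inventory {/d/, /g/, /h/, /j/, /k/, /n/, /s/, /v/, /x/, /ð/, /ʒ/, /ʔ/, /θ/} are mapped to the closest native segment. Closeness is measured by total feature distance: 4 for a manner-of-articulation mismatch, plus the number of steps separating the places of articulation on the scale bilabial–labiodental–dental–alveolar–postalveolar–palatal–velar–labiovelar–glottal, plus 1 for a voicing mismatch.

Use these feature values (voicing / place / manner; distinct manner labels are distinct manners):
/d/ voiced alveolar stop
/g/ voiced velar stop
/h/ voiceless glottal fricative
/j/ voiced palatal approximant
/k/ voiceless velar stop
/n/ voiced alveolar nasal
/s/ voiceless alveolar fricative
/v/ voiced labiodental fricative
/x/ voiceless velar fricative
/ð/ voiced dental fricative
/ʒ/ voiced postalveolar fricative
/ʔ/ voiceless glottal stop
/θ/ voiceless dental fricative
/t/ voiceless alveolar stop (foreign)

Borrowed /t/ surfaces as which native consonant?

d

/d/ is closest: same manner (stop), place distance 0 (alveolar→alveolar), voicing differs (+1); total 1. Next closest is /k/ at distance 3.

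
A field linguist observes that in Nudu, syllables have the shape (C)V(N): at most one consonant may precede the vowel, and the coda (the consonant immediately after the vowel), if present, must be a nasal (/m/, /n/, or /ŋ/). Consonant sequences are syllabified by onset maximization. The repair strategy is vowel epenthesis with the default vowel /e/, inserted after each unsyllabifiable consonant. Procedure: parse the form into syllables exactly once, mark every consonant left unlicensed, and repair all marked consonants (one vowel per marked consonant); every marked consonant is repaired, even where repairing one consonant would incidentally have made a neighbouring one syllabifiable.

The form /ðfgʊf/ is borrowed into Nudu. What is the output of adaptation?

Syllabifying with onset maximization leaves /ð/, /f/, /f/ stranded (only a nasal (/m/, /n/, or /ŋ/) is licensed in coda position; onsets are limited to one consonant).
Inserting the epenthetic vowel yields /ð/ → /ðe/, /f/ → /fe/, /f/ → /fe/.

ðefegʊfe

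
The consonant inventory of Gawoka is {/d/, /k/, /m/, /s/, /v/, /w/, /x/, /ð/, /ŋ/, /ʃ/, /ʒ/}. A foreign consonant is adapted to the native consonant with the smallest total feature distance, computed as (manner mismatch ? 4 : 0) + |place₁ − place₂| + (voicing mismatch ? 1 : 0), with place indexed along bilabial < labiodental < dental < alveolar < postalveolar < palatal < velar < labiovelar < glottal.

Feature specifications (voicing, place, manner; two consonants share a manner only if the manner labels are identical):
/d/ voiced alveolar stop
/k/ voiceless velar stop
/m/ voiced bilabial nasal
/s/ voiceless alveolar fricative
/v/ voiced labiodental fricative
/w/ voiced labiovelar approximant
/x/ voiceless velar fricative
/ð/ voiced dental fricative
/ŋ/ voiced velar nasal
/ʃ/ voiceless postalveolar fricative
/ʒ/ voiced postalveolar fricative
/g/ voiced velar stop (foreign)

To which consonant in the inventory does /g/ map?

/k/ is closest: same manner (stop), place distance 0 (velar→velar), voicing differs (+1); total 1. Next closest is /d/ at distance 3.

k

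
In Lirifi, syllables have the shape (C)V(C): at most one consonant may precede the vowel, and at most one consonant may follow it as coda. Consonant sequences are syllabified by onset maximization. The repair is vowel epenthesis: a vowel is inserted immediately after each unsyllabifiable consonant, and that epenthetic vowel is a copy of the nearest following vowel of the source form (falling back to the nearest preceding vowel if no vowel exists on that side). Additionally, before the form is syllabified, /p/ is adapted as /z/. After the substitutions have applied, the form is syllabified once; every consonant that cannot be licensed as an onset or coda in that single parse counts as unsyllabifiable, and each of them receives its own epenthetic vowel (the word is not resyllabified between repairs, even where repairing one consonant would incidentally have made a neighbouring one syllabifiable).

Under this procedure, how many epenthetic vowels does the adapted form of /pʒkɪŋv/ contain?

After substitution the input is /zʒkɪŋv/.
The unsyllabifiable consonants are /z/, /ʒ/, /v/; each receives one epenthetic vowel.

3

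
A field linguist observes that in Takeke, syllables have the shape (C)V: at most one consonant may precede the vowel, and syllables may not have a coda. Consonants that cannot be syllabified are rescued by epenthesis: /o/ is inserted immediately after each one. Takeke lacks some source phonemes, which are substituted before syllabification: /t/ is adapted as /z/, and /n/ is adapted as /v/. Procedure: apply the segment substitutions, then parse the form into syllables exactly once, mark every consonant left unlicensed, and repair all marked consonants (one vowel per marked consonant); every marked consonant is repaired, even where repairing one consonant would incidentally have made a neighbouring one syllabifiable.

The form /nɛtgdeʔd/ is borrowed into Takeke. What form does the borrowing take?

Substitution: /n/ → /v/, /t/ → /z/, giving /vɛzgdeʔd/.
Syllabifying with onset maximization leaves /z/, /g/, /ʔ/, /d/ stranded (no codas are permitted; onsets are limited to one consonant).
Each unlicensed consonant becomes the onset of a new syllable: /z/ → /zo/, /g/ → /go/, /ʔ/ → /ʔo/, /d/ → /do/.

vɛzogodeʔodo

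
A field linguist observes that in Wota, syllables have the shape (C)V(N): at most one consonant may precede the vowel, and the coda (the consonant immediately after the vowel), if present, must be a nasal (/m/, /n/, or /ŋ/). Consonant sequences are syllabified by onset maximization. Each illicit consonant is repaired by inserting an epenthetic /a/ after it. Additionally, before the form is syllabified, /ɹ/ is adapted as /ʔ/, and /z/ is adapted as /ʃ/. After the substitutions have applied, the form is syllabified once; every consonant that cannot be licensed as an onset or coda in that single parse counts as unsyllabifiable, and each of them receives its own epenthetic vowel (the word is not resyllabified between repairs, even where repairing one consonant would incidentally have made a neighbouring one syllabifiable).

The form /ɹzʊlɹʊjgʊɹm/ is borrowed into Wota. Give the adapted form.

Substitution: /ɹ/ → /ʔ/, /z/ → /ʃ/, giving /ʔʃʊlʔʊjgʊʔm/.
Under (C)V(N), the unsyllabifiable consonants are /ʔ/, /l/, /j/, /ʔ/, /m/ (only a nasal (/m/, /n/, or /ŋ/) is licensed in coda position; onsets are limited to one consonant).
Each unlicensed consonant becomes the onset of a new syllable: /ʔ/ → /ʔa/, /l/ → /la/, /j/ → /ja/, /ʔ/ → /ʔa/, /m/ → /ma/.

ʔaʃʊlaʔʊjagʊʔama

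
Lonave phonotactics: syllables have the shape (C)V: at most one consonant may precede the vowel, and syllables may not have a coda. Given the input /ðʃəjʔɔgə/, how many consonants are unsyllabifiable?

2

The consonants /ð/, /j/ cannot be parsed into a legal (C)V syllable (no codas are permitted; onsets are limited to one consonant).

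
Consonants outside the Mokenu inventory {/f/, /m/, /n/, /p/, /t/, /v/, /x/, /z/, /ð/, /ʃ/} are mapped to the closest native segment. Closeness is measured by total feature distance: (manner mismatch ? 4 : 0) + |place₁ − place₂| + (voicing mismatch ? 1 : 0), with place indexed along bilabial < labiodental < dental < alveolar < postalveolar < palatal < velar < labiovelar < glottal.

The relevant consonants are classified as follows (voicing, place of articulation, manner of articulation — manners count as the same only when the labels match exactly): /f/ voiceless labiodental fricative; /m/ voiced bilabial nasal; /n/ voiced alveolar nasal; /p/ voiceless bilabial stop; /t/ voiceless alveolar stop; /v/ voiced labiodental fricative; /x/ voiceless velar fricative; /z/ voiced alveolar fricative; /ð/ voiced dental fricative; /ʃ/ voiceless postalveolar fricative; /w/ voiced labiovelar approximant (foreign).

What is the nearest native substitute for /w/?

/x/ is closest: manner differs (approximant→fricative, +4), place distance 1 (labiovelar→velar), voicing differs (+1); total 6. Next closest is /n/ at distance 8.

x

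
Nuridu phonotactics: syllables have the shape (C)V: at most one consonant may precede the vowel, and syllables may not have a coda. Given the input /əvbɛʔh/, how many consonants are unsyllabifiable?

The consonants /v/, /ʔ/, /h/ cannot be parsed into a legal (C)V syllable (no codas are permitted; onsets are limited to one consonant).

3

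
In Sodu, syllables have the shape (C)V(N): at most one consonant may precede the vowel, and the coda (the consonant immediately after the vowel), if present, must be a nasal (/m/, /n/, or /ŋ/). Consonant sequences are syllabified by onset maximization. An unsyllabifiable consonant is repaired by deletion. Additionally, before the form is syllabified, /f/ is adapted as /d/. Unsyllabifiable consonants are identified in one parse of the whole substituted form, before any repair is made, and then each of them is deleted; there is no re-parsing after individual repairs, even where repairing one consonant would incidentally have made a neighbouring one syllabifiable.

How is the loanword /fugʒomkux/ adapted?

duʒomku

Substitution: /f/ → /d/, giving /dugʒomkux/.
Under (C)V(N), the unsyllabifiable consonants are /g/, /x/ (only a nasal (/m/, /n/, or /ŋ/) is licensed in coda position; onsets are limited to one consonant).
Each unlicensed consonant is deleted: /g/, /x/.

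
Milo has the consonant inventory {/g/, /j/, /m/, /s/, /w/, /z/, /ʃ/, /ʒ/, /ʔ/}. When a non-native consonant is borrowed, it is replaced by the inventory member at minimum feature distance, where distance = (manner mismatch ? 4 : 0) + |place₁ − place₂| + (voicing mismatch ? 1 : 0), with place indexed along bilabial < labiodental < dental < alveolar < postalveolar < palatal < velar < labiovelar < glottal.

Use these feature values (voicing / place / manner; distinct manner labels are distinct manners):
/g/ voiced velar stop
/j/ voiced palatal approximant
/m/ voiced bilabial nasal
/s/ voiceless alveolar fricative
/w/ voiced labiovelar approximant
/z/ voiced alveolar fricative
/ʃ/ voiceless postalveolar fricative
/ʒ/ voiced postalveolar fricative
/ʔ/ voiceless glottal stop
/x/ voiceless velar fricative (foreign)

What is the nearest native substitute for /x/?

ʃ

/ʃ/ is closest: same manner (fricative), place distance 2 (velar→postalveolar), same voicing; total 2. Next closest is /s/ at distance 3.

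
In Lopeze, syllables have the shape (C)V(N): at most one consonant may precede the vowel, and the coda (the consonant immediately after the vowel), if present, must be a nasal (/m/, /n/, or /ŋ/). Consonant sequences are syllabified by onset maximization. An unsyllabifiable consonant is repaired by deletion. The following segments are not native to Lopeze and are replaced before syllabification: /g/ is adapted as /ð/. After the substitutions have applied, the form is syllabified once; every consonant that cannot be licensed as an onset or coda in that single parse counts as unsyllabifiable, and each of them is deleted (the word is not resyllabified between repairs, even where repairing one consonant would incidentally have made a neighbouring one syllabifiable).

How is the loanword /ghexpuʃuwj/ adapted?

hepuʃu

Substitution: /g/ → /ð/, giving /ðhexpuʃuwj/.
The consonants /ð/, /x/, /w/, /j/ cannot be parsed into a legal (C)V(N) syllable (only a nasal (/m/, /n/, or /ŋ/) is licensed in coda position; onsets are limited to one consonant).
Each unlicensed consonant is deleted: /ð/, /x/, /w/, /j/.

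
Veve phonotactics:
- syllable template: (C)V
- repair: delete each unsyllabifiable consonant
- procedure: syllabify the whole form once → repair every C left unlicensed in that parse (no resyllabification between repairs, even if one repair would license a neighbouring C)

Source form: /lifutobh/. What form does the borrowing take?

Under (C)V, the unsyllabifiable consonants are /b/, /h/ (no codas are permitted; onsets are limited to one consonant).
Deletion applies to /b/, /h/.

lifuto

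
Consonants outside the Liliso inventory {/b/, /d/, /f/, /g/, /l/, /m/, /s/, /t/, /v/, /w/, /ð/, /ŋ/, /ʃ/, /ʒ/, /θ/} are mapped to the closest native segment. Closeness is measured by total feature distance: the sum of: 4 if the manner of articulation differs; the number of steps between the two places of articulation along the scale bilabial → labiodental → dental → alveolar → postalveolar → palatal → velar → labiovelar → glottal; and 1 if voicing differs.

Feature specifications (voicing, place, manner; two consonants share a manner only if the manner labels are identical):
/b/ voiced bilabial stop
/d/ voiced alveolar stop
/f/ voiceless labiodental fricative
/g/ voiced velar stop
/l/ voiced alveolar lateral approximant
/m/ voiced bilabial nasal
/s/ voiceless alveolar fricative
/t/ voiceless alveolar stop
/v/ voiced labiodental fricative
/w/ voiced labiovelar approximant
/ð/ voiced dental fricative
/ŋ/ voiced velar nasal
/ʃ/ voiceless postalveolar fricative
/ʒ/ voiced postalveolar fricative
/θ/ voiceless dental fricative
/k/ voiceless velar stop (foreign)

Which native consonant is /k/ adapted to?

/g/ is closest: same manner (stop), place distance 0 (velar→velar), voicing differs (+1); total 1. Next closest is /t/ at distance 3.

g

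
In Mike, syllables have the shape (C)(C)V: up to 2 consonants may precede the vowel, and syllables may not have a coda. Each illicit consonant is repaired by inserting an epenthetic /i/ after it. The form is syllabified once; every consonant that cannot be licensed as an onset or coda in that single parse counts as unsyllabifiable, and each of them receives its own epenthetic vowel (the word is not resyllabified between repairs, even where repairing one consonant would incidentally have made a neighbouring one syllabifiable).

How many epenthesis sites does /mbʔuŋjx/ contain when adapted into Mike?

4

The unsyllabifiable consonants are /m/, /ŋ/, /j/, /x/; each receives one epenthetic vowel.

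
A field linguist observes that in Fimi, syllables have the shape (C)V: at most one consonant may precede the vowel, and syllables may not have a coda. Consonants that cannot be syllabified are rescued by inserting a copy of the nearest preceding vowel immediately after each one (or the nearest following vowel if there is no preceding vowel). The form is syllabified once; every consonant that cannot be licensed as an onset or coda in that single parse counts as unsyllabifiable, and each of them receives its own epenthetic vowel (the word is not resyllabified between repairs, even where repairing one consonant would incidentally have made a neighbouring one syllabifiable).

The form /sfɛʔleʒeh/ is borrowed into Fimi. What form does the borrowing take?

sɛfɛʔɛleʒehe

The consonants /s/, /ʔ/, /h/ cannot be parsed into a legal (C)V syllable (no codas are permitted; onsets are limited to one consonant).
Each unlicensed consonant becomes the onset of a new syllable: /s/ → /sɛ/, /ʔ/ → /ʔɛ/, /h/ → /he/.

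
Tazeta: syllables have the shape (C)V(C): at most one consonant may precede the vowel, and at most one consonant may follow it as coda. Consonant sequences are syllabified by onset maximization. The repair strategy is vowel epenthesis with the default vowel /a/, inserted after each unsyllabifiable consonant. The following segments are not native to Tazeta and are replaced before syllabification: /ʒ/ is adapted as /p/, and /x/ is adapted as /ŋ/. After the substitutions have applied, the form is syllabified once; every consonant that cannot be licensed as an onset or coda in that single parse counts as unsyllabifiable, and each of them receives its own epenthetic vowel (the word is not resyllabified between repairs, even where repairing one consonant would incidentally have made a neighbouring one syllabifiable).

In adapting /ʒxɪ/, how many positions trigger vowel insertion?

1

After substitution the input is /pŋɪ/.
The unsyllabifiable consonants are /p/; each receives one epenthetic vowel.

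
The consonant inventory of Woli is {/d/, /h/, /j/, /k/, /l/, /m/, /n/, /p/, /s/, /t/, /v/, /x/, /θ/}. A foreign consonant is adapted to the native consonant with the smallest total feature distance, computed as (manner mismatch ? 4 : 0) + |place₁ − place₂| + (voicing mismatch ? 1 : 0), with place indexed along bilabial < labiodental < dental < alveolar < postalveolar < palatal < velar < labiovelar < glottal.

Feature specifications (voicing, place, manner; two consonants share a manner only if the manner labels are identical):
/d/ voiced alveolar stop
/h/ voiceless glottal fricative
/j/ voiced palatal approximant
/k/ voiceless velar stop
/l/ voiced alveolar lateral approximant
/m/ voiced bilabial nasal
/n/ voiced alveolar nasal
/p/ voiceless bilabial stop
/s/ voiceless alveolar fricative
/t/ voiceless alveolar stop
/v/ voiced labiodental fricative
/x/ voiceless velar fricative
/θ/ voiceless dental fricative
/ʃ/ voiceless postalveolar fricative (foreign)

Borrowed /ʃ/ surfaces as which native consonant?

/s/ is closest: same manner (fricative), place distance 1 (postalveolar→alveolar), same voicing; total 1. Next closest is /x/ at distance 2.

s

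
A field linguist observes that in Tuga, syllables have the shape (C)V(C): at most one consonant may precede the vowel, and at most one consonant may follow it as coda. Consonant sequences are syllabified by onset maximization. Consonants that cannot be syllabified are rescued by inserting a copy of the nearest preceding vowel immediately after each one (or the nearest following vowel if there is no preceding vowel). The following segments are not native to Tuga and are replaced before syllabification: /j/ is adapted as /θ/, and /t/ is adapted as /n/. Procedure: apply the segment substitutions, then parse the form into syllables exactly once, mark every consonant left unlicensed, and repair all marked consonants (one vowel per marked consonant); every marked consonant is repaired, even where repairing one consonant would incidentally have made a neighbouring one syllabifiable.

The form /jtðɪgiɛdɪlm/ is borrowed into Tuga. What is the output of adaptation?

Substitution: /j/ → /θ/, /t/ → /n/, giving /θnðɪgiɛdɪlm/.
The consonants /θ/, /n/, /m/ cannot be parsed into a legal (C)V(C) syllable (at most one coda consonant is licensed; onsets are limited to one consonant).
Epenthesis after each stranded consonant: /θ/ → /θɪ/, /n/ → /nɪ/, /m/ → /mɪ/.

θɪnɪðɪgiɛdɪlmɪ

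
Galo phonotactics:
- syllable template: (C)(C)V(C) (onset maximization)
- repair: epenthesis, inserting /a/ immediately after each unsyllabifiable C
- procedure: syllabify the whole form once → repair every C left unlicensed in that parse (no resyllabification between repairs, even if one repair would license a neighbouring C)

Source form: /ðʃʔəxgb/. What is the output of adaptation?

ðaʃʔəxgaba

The consonants /ð/, /g/, /b/ cannot be parsed into a legal (C)(C)V(C) syllable (at most one coda consonant is licensed; onsets may contain at most 2 consonants).
Each unlicensed consonant becomes the onset of a new syllable: /ð/ → /ða/, /g/ → /ga/, /b/ → /ba/.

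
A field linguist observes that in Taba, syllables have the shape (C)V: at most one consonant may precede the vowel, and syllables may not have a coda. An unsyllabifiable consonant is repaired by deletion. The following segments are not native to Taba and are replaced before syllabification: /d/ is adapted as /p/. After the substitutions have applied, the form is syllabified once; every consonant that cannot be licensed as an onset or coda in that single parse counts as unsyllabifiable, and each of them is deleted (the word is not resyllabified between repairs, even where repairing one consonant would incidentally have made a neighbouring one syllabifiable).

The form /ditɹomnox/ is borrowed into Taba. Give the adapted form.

Substitution: /d/ → /p/, giving /pitɹomnox/.
Syllabifying with onset maximization leaves /t/, /m/, /x/ stranded (no codas are permitted; onsets are limited to one consonant).
Each unlicensed consonant is deleted: /t/, /m/, /x/.

piɹono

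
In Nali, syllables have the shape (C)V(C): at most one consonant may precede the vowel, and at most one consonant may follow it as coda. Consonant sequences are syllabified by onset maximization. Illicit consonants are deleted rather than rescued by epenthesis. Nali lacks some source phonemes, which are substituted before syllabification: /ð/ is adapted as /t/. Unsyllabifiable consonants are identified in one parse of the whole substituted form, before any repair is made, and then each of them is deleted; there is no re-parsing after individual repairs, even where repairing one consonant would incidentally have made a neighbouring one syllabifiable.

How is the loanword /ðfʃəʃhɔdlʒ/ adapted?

ʃəʃhɔd

Substitution: /ð/ → /t/, giving /tfʃəʃhɔdlʒ/.
Under (C)V(C), the unsyllabifiable consonants are /t/, /f/, /l/, /ʒ/ (at most one coda consonant is licensed; onsets are limited to one consonant).
Each unlicensed consonant is deleted: /t/, /f/, /l/, /ʒ/.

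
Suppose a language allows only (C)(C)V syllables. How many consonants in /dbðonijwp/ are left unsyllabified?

4

Under (C)(C)V, the unsyllabifiable consonants are /d/, /j/, /w/, /p/ (no codas are permitted; onsets may contain at most 2 consonants).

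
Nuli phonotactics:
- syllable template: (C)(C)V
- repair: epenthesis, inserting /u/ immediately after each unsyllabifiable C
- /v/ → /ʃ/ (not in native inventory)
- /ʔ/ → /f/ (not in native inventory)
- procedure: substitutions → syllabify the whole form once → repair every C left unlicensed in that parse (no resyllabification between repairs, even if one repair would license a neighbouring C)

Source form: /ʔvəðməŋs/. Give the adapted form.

fʃəðməŋusu

Substitution: /ʔ/ → /f/, /v/ → /ʃ/, giving /fʃəðməŋs/.
The consonants /ŋ/, /s/ cannot be parsed into a legal (C)(C)V syllable (no codas are permitted; onsets may contain at most 2 consonants).
Each unlicensed consonant becomes the onset of a new syllable: /ŋ/ → /ŋu/, /s/ → /su/.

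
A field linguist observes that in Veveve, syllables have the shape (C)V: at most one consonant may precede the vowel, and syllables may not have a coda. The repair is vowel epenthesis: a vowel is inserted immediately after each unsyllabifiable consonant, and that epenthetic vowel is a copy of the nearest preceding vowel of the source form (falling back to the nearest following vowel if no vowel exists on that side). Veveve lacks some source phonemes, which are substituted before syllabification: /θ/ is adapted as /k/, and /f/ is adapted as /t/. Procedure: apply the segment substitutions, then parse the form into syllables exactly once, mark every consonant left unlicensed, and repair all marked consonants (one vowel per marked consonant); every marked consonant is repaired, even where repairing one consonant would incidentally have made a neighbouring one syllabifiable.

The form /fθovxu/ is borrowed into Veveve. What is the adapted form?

tokovoxu

Substitution: /f/ → /t/, /θ/ → /k/, giving /tkovxu/.
The consonants /t/, /v/ cannot be parsed into a legal (C)V syllable (no codas are permitted; onsets are limited to one consonant).
Inserting the epenthetic vowel yields /t/ → /to/, /v/ → /vo/.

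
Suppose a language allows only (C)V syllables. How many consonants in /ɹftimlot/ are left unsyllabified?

Under (C)V, the unsyllabifiable consonants are /ɹ/, /f/, /m/, /t/ (no codas are permitted; onsets are limited to one consonant).

4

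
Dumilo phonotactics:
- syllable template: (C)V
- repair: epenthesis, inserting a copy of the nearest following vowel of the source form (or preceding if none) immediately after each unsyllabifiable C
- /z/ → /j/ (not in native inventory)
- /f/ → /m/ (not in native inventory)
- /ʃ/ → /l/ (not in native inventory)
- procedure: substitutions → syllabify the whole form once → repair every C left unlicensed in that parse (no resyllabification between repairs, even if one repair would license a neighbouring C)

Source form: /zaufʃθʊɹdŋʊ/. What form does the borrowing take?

Substitution: /z/ → /j/, /f/ → /m/, /ʃ/ → /l/, giving /jaumlθʊɹdŋʊ/.
Syllabifying with onset maximization leaves /m/, /l/, /ɹ/, /d/ stranded (no codas are permitted; onsets are limited to one consonant).
Each unlicensed consonant becomes the onset of a new syllable: /m/ → /mʊ/, /l/ → /lʊ/, /ɹ/ → /ɹʊ/, /d/ → /dʊ/.

jaumʊlʊθʊɹʊdʊŋʊ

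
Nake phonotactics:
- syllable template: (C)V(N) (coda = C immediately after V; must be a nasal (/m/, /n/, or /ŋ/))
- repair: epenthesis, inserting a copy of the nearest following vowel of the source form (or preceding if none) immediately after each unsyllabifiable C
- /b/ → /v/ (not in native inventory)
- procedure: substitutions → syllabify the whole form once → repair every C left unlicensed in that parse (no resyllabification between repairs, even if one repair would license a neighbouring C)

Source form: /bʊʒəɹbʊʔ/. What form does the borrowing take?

vʊʒəɹʊvʊʔʊ

Substitution: /b/ → /v/, giving /vʊʒəɹvʊʔ/.
The consonants /ɹ/, /ʔ/ cannot be parsed into a legal (C)V(N) syllable (only a nasal (/m/, /n/, or /ŋ/) is licensed in coda position; onsets are limited to one consonant).
Inserting the epenthetic vowel yields /ɹ/ → /ɹʊ/, /ʔ/ → /ʔʊ/.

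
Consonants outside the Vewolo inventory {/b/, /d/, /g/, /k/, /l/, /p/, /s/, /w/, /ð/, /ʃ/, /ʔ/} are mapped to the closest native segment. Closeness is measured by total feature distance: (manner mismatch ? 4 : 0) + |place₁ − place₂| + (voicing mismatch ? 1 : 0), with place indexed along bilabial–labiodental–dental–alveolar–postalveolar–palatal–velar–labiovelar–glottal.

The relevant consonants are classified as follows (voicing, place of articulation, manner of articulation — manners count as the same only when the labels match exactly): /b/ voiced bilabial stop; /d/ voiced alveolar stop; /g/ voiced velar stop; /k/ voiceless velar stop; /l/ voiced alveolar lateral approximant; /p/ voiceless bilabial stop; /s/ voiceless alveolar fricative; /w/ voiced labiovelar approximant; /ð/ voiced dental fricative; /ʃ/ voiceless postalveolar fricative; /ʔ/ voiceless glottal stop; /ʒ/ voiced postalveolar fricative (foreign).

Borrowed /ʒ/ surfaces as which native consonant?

ʃ

/ʃ/ is closest: same manner (fricative), place distance 0 (postalveolar→postalveolar), voicing differs (+1); total 1. Next closest is /s/ at distance 2.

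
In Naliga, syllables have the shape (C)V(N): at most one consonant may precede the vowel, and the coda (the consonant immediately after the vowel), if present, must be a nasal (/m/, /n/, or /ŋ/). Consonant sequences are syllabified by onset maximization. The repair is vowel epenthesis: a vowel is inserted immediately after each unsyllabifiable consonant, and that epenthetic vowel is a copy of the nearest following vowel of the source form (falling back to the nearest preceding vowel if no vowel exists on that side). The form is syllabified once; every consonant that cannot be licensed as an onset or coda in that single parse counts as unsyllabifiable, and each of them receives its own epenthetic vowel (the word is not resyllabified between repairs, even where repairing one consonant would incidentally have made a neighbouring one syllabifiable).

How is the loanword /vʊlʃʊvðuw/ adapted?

Under (C)V(N), the unsyllabifiable consonants are /l/, /v/, /w/ (only a nasal (/m/, /n/, or /ŋ/) is licensed in coda position; onsets are limited to one consonant).
Each unlicensed consonant becomes the onset of a new syllable: /l/ → /lʊ/, /v/ → /vu/, /w/ → /wu/.

vʊlʊʃʊvuðuwu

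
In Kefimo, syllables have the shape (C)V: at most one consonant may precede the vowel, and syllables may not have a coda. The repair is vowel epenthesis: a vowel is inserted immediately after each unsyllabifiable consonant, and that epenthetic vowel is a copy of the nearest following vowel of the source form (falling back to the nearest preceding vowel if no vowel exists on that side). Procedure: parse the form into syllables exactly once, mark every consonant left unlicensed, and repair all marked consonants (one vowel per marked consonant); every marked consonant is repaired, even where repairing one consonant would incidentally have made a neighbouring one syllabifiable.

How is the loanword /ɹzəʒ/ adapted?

ɹəzəʒə

The consonants /ɹ/, /ʒ/ cannot be parsed into a legal (C)V syllable (no codas are permitted; onsets are limited to one consonant).
Each unlicensed consonant becomes the onset of a new syllable: /ɹ/ → /ɹə/, /ʒ/ → /ʒə/.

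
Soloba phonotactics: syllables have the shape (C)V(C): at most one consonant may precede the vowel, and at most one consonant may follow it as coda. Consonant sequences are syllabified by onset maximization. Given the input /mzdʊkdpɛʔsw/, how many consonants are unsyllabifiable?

Syllabifying with onset maximization leaves /m/, /z/, /d/, /s/, /w/ stranded (at most one coda consonant is licensed; onsets are limited to one consonant).

5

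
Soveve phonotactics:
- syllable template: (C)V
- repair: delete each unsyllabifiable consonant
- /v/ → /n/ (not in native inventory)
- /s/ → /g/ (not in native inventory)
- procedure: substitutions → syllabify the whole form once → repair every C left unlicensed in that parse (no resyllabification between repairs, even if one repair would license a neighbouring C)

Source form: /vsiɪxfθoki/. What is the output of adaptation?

giɪθoki

Substitution: /v/ → /n/, /s/ → /g/, giving /ngiɪxfθoki/.
Syllabifying with onset maximization leaves /n/, /x/, /f/ stranded (no codas are permitted; onsets are limited to one consonant).
Deletion applies to /n/, /x/, /f/.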